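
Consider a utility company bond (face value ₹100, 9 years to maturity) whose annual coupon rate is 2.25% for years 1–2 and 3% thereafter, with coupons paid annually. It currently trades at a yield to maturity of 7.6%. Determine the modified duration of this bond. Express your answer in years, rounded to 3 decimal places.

7.356 years

Periodic yield y = 0.076. First find Macaulay duration:
  t   CF        PV=CF/(1+0.076)^t    t·PV
  1         2.25         2.0911         2.0911
  2         2.25         1.9434         3.8868
  3         3.00         2.4082         7.2245
  4         3.00         2.2381         8.9522
  5         3.00         2.0800        10.3999
  6         3.00         1.9331        11.5984
  7         3.00         1.7965        12.5757
  8         3.00         1.6696        13.3571
  9       103.00        53.2754       479.4787
  Σ                     69.4353       549.5644
P = 69.4353; Macaulay duration = 549.5644 / 69.4353 = 7.91477 years.
Modified duration = D_Mac / (1 + y) = 7.91477 / 1.076 = 7.35573 years.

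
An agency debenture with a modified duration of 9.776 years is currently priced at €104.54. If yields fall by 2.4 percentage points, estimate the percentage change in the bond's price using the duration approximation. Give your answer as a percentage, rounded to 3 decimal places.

Duration approximation: ΔP/P ≈ -D_mod · Δy = -9.776 × (-0.024) = +0.234624.
As a percentage: +23.4624%.

+23.462%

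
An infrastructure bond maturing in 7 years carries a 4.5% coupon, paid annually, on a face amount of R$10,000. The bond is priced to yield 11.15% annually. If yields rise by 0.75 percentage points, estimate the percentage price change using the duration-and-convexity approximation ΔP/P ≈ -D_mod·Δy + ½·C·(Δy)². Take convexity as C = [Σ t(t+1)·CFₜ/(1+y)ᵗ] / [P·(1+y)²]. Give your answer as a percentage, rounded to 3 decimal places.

-3.913%

With y = 0.1115:
  t   CF        PV=CF/(1+0.1115)^t    t·PV        t(t+1)·PV
  1       450.00       404.8583       404.8583         809.7166
  2       450.00       364.2450       728.4900       2,185.4699
  3       450.00       327.7058       983.1174       3,932.4695
  4       450.00       294.8320     1,179.3281       5,896.6404
  5       450.00       265.2560     1,326.2799       7,957.6793
  6       450.00       238.6469     1,431.8811      10,023.1678
  7    10,450.00     4,985.9741    34,901.8189     279,214.5515
  Σ                  6,881.5181    40,955.7737     310,019.6950
P = 6,881.5181; D_Mac = 5.95156 yrs; D_mod = 5.35453 yrs; C = 36.46583.
Duration effect: -5.35453 × (+0.0075) = -0.040159
Convexity effect: 0.5 × 36.46583 × (0.0075)² = +0.0010256
ΔP/P ≈ -0.040159 + 0.0010256 = -0.039133 = -3.9133%.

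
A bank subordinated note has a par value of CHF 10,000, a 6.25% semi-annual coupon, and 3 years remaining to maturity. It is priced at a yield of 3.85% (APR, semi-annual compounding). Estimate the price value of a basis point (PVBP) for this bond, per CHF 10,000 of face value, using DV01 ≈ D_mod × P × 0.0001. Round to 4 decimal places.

CHF 2.9217

Periodic yield y = 0.01925.
  t   CF        PV=CF/(1+0.01925)^t    t·PV
  1       312.50       306.5980       306.5980
  2       312.50       300.8074       601.6149
  3       312.50       295.1263       885.3788
  4       312.50       289.5524     1,158.2095
  5       312.50       284.0838     1,420.4188
  6    10,312.50     9,197.7085    55,186.2509
  Σ                 10,673.8763    59,558.4710
P = 10,673.8763; D_Mac = 5.57984 half-year periods = 2.78992 yrs; D_mod = 2.73723 yrs.
DV01 ≈ 2.73723 × 10,673.8763 × 0.0001 = 2.921681.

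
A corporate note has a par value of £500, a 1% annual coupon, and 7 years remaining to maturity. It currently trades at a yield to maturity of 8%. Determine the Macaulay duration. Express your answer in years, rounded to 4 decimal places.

6.7291 years

Periodic yield y = 0.08. Discount each cash flow and weight by its year:
  t   CF        PV=CF/(1+0.08)^t    t·PV
  1         5.00         4.6296         4.6296
  2         5.00         4.2867         8.5734
  3         5.00         3.9692        11.9075
  4         5.00         3.6751        14.7006
  5         5.00         3.4029        17.0146
  6         5.00         3.1508        18.9051
  7       505.00       294.6626     2,062.6385
  Σ                    317.7770     2,138.3693
Price P = Σ PV = 317.7770.
Macaulay duration = Σ(t·PV) / P = 2,138.3693 / 317.7770 = 6.72915 years.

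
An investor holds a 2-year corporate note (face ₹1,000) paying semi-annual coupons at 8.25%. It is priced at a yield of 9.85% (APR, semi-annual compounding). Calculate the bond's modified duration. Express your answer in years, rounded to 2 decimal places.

1.79 years

Periodic yield y = 0.04925. First find Macaulay duration:
  t   CF        PV=CF/(1+0.04925)^t    t·PV
  1        41.25        39.3138        39.3138
  2        41.25        37.4685        74.9369
  3        41.25        35.7098       107.1293
  4     1,041.25       859.0909     3,436.3635
  Σ                    971.5829     3,657.7435
P = 971.5829; Macaulay duration = 3,657.7435 / 971.5829 = 3.76473 half-year periods = 1.88236 years.
Modified duration = D_Mac / (1 + y) = 1.88236 / 1.04925 = 1.79401 years.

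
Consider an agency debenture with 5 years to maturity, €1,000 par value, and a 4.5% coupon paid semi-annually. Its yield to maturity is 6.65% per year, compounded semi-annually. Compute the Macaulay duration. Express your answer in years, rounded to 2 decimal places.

Periodic yield y = 0.03325. Discount each cash flow and weight by its period:
  t   CF        PV=CF/(1+0.03325)^t    t·PV
  1        22.50        21.7759        21.7759
  2        22.50        21.0752        42.1504
  3        22.50        20.3970        61.1910
  4        22.50        19.7406        78.9625
  5        22.50        19.1054        95.5268
  6        22.50        18.4906       110.9434
  7        22.50        17.8955       125.2687
  8        22.50        17.3197       138.5572
  9        22.50        16.7623       150.8608
  10    1,022.50       737.2405     7,372.4049
  Σ                    909.8027     8,197.6416
Price P = Σ PV = 909.8027.
Macaulay duration = Σ(t·PV) / P = 8,197.6416 / 909.8027 = 9.01035 half-year periods.
In years: 9.01035 / 2 = 4.50518 years.

4.51 years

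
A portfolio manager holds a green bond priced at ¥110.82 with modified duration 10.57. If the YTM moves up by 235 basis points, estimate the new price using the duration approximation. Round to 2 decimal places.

¥83.29

Duration approximation: ΔP/P ≈ -D_mod · Δy = -10.57 × (+0.0235) = -0.248395.
New price ≈ 110.82 × (1 - 0.248395) = 83.2928661.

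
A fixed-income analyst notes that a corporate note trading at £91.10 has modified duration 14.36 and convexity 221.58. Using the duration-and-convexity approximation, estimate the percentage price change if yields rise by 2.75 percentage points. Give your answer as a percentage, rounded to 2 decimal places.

-31.11%

Duration effect: -D_mod·Δy = -14.36 × (+0.0275) = -0.394900
Convexity effect: ½·C·(Δy)² = 0.5 × 221.58 × (0.0275)² = +0.0837849375
ΔP/P ≈ -0.394900 + 0.0837849375 = -0.3111150625
= -31.11150625%.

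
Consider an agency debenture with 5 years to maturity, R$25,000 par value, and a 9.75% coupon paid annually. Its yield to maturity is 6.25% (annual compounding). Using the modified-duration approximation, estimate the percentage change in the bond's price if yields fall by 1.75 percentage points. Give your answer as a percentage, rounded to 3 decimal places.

Periodic yield y = 0.0625. Modified duration first:
  t   CF        PV=CF/(1+0.0625)^t    t·PV
  1     2,437.50     2,294.1176     2,294.1176
  2     2,437.50     2,159.1696     4,318.3391
  3     2,437.50     2,032.1596     6,096.4787
  4     2,437.50     1,912.6208     7,650.4831
  5    27,437.50    20,262.8180   101,314.0901
  Σ                 28,660.8856   121,673.5087
P = 28,660.8856; D_Mac = 4.24528 yrs; D_mod = 4.24528/(1+0.0625) = 3.99556 yrs.
ΔP/P ≈ -D_mod · Δy = -3.99556 × (-0.0175) = +0.069922 = +6.9922%.

+6.992%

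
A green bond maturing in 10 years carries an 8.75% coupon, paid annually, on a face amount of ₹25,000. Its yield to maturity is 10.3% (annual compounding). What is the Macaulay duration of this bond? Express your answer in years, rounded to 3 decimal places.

6.897 years

Periodic yield y = 0.103. Discount each cash flow and weight by its year:
  t   CF        PV=CF/(1+0.103)^t    t·PV
  1     2,187.50     1,983.2276     1,983.2276
  2     2,187.50     1,798.0304     3,596.0609
  3     2,187.50     1,630.1273     4,890.3819
  4     2,187.50     1,477.9033     5,911.6131
  5     2,187.50     1,339.8942     6,699.4709
  6     2,187.50     1,214.7726     7,288.6356
  7     2,187.50     1,101.3351     7,709.3456
  8     2,187.50       998.4906     7,987.9245
  9     2,187.50       905.2498     8,147.2484
  10   27,187.50    10,200.3283   102,003.2830
  Σ                 22,649.3591   156,217.1914
Price P = Σ PV = 22,649.3591.
Macaulay duration = Σ(t·PV) / P = 156,217.1914 / 22,649.3591 = 6.89720 years.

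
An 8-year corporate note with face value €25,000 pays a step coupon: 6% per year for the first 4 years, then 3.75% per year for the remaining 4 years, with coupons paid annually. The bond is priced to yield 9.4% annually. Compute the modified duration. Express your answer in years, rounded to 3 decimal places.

5.857 years

Periodic yield y = 0.094. First find Macaulay duration:
  t   CF        PV=CF/(1+0.094)^t    t·PV
  1     1,500.00     1,371.1152     1,371.1152
  2     1,500.00     1,253.3045     2,506.6091
  3     1,500.00     1,145.6166     3,436.8498
  4     1,500.00     1,047.1815     4,188.7261
  5       937.50       598.2527     2,991.2635
  6       937.50       546.8489     3,281.0934
  7       937.50       499.8619     3,499.0332
  8    25,937.50    12,641.2360   101,129.8877
  Σ                 19,103.4173   122,404.5779
P = 19,103.4173; Macaulay duration = 122,404.5779 / 19,103.4173 = 6.40747 years.
Modified duration = D_Mac / (1 + y) = 6.40747 / 1.094 = 5.85692 years.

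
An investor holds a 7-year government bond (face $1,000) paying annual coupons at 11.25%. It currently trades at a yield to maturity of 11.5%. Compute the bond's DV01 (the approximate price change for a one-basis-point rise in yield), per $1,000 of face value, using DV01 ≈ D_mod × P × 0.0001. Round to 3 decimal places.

$0.460

Periodic yield y = 0.115.
  t   CF        PV=CF/(1+0.115)^t    t·PV
  1       112.50       100.8969       100.8969
  2       112.50        90.4905       180.9809
  3       112.50        81.1574       243.4721
  4       112.50        72.7869       291.1475
  5       112.50        65.2797       326.3985
  6       112.50        58.5468       351.2809
  7     1,112.50       519.2493     3,634.7453
  Σ                    988.4074     5,128.9221
P = 988.4074; D_Mac = 5.18908 yrs; D_mod = 4.65388 yrs.
DV01 ≈ 4.65388 × 988.4074 × 0.0001 = 0.459993.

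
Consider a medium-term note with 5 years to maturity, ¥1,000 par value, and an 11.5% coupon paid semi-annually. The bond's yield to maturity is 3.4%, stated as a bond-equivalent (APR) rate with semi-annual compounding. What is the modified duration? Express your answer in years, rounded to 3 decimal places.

4.043 years

Periodic yield y = 0.017. First find Macaulay duration:
  t   CF        PV=CF/(1+0.017)^t    t·PV
  1        57.50        56.5388        56.5388
  2        57.50        55.5937       111.1875
  3        57.50        54.6645       163.9934
  4        57.50        53.7507       215.0028
  5        57.50        52.8522       264.2610
  6        57.50        51.9687       311.8124
  7        57.50        51.1000       357.7002
  8        57.50        50.2459       401.9668
  9        57.50        49.4060       444.6536
  10    1,057.50       893.4512     8,934.5122
  Σ                  1,369.5717    11,261.6287
P = 1,369.5717; Macaulay duration = 11,261.6287 / 1,369.5717 = 8.22274 half-year periods = 4.11137 years.
Modified duration = D_Mac / (1 + y) = 4.11137 / 1.017 = 4.04264 years.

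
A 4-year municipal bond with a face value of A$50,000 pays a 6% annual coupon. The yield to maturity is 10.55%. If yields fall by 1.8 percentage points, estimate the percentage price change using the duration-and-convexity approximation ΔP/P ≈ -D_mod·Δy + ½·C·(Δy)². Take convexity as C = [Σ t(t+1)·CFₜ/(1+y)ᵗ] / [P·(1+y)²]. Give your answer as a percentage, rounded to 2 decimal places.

+6.17%

With y = 0.1055:
  t   CF        PV=CF/(1+0.1055)^t    t·PV        t(t+1)·PV
  1     3,000.00     2,713.7042     2,713.7042       5,427.4084
  2     3,000.00     2,454.7302     4,909.4603      14,728.3810
  3     3,000.00     2,220.4705     6,661.4116      26,645.6464
  4    53,000.00    35,484.6791   141,938.7163     709,693.5817
  Σ                 42,873.5840   156,223.2925     756,495.0176
P = 42,873.5840; D_Mac = 3.64381 yrs; D_mod = 3.29608 yrs; C = 14.43773.
Duration effect: -3.29608 × (-0.018) = +0.059329
Convexity effect: 0.5 × 14.43773 × (-0.018)² = +0.0023389
ΔP/P ≈ +0.059329 + 0.0023389 = +0.061668 = +6.1668%.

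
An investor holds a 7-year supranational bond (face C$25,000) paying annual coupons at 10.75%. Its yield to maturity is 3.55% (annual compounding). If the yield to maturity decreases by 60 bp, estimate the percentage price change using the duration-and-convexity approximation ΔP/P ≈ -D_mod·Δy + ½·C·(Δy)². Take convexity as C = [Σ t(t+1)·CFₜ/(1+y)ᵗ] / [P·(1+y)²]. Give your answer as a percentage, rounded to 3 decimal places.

+3.295%

With y = 0.0355:
  t   CF        PV=CF/(1+0.0355)^t    t·PV        t(t+1)·PV
  1     2,687.50     2,595.3646     2,595.3646       5,190.7291
  2     2,687.50     2,506.3878     5,012.7756      15,038.3267
  3     2,687.50     2,420.4614     7,261.3842      29,045.5369
  4     2,687.50     2,337.4808     9,349.9234      46,749.6168
  5     2,687.50     2,257.3451    11,286.7255      67,720.3527
  6     2,687.50     2,179.9566    13,079.7398      91,558.1785
  7    27,687.50    21,688.6750   151,820.7250   1,214,565.7999
  Σ                 35,985.6713   200,406.6380   1,469,868.5407
P = 35,985.6713; D_Mac = 5.56907 yrs; D_mod = 5.37814 yrs; C = 38.09331.
Duration effect: -5.37814 × (-0.006) = +0.032269
Convexity effect: 0.5 × 38.09331 × (-0.006)² = +0.0006857
ΔP/P ≈ +0.032269 + 0.0006857 = +0.032955 = +3.2955%.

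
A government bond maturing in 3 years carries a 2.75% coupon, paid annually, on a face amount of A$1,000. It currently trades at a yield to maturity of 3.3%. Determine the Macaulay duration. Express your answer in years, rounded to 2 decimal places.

2.92 years

Periodic yield y = 0.033. Discount each cash flow and weight by its year:
  t   CF        PV=CF/(1+0.033)^t    t·PV
  1        27.50        26.6215        26.6215
  2        27.50        25.7710        51.5421
  3     1,027.50       932.1394     2,796.4182
  Σ                    984.5319     2,874.5818
Price P = Σ PV = 984.5319.
Macaulay duration = Σ(t·PV) / P = 2,874.5818 / 984.5319 = 2.91974 years.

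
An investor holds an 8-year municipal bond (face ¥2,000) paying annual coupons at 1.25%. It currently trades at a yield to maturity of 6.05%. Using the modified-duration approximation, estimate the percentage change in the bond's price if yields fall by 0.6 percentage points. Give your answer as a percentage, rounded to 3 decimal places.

Periodic yield y = 0.0605. Modified duration first:
  t   CF        PV=CF/(1+0.0605)^t    t·PV
  1        25.00        23.5738        23.5738
  2        25.00        22.2289        44.4579
  3        25.00        20.9608        62.8824
  4        25.00        19.7650        79.0601
  5        25.00        18.6375        93.1873
  6        25.00        17.5742       105.4453
  7        25.00        16.5716       116.0014
  8     2,025.00     1,265.7258    10,125.8067
  Σ                  1,405.0377    10,650.4149
P = 1,405.0377; D_Mac = 7.58016 yrs; D_mod = 7.58016/(1+0.0605) = 7.14773 yrs.
ΔP/P ≈ -D_mod · Δy = -7.14773 × (-0.006) = +0.042886 = +4.2886%.

+4.289%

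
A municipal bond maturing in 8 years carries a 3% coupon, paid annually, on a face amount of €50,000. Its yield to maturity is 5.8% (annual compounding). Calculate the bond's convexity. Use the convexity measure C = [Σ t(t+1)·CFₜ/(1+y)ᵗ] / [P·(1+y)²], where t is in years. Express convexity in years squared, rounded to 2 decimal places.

55.19

With y = 0.058:
  t   CF        PV=CF/(1+0.058)^t    t·PV        t(t+1)·PV
  1     1,500.00     1,417.7694     1,417.7694       2,835.5388
  2     1,500.00     1,340.0467     2,680.0933       8,040.2800
  3     1,500.00     1,266.5848     3,799.7543      15,199.0170
  4     1,500.00     1,197.1501     4,788.6002      23,943.0010
  5     1,500.00     1,131.5218     5,657.6089      33,945.6536
  6     1,500.00     1,069.4913     6,416.9478      44,918.6343
  7     1,500.00     1,010.8613     7,076.0293      56,608.2347
  8    51,500.00    32,803.6287   262,429.0296   2,361,861.2660
  Σ                 41,237.0540   294,265.8328   2,547,351.6254
P = 41,237.0540.
Convexity = Σ t(t+1)·PV / [P·(1+y)²] = 2,547,351.6254 / (41,237.0540 × 1.119364) = 55.18613.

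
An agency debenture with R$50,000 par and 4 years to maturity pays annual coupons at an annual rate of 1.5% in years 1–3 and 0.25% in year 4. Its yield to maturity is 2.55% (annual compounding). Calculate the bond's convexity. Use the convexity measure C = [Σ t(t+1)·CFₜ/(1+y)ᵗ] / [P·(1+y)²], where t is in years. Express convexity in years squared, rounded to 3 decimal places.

18.442

With y = 0.0255:
  t   CF        PV=CF/(1+0.0255)^t    t·PV        t(t+1)·PV
  1       750.00       731.3506       731.3506       1,462.7011
  2       750.00       713.1649     1,426.3297       4,278.9891
  3       750.00       695.4314     2,086.2941       8,345.1763
  4    50,125.00    45,322.2776   181,289.1105     906,445.5526
  Σ                 47,462.2244   185,533.0849     920,532.4191
P = 47,462.2244.
Convexity = Σ t(t+1)·PV / [P·(1+y)²] = 920,532.4191 / (47,462.2244 × 1.051650) = 18.44249.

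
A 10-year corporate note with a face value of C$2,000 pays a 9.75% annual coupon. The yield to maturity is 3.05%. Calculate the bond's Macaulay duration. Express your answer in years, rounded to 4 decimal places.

7.4916 years

Periodic yield y = 0.0305. Discount each cash flow and weight by its year:
  t   CF        PV=CF/(1+0.0305)^t    t·PV
  1       195.00       189.2285       189.2285
  2       195.00       183.6279       367.2558
  3       195.00       178.1930       534.5790
  4       195.00       172.9190       691.6759
  5       195.00       167.8010       839.0052
  6       195.00       162.8346       977.0075
  7       195.00       158.0151     1,106.1058
  8       195.00       153.3383     1,226.7064
  9       195.00       148.7999     1,339.1991
  10    2,195.00     1,625.3787    16,253.7870
  Σ                  3,140.1360    23,524.5501
Price P = Σ PV = 3,140.1360.
Macaulay duration = Σ(t·PV) / P = 23,524.5501 / 3,140.1360 = 7.49157 years.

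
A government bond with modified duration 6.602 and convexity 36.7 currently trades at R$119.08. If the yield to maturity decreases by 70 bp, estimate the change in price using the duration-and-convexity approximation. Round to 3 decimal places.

Duration effect: -D_mod·Δy = -6.602 × (-0.007) = +0.046214
Convexity effect: ½·C·(Δy)² = 0.5 × 36.7 × (-0.007)² = +0.00089915
ΔP/P ≈ +0.046214 + 0.00089915 = +0.04711315
ΔP ≈ 119.08 × (+0.04711315) = +5.610233902.

+R$5.610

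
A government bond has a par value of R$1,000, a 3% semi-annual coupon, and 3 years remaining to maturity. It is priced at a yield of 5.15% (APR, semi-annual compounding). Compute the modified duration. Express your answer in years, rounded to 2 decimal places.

2.81 years

Periodic yield y = 0.02575. First find Macaulay duration:
  t   CF        PV=CF/(1+0.02575)^t    t·PV
  1        15.00        14.6234        14.6234
  2        15.00        14.2563        28.5127
  3        15.00        13.8985        41.6954
  4        15.00        13.5496        54.1982
  5        15.00        13.2094        66.0471
  6     1,015.00       871.3987     5,228.3920
  Σ                    940.9359     5,433.4688
P = 940.9359; Macaulay duration = 5,433.4688 / 940.9359 = 5.77454 half-year periods = 2.88727 years.
Modified duration = D_Mac / (1 + y) = 2.88727 / 1.02575 = 2.81479 years.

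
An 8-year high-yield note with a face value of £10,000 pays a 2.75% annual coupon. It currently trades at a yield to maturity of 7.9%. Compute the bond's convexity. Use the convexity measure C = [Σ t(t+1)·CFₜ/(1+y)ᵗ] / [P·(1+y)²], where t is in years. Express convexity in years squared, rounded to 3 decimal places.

52.944

With y = 0.079:
  t   CF        PV=CF/(1+0.079)^t    t·PV        t(t+1)·PV
  1       275.00       254.8656       254.8656         509.7312
  2       275.00       236.2054       472.4108       1,417.2323
  3       275.00       218.9114       656.7342       2,626.9367
  4       275.00       202.8836       811.5343       4,057.6717
  5       275.00       188.0293       940.1464       5,640.8782
  6       275.00       174.2625     1,045.5752       7,319.0264
  7       275.00       161.5037     1,130.5262       9,044.2094
  8    10,275.00     5,592.5551    44,740.4410     402,663.9686
  Σ                  7,029.2167    50,052.2336     433,279.6546
P = 7,029.2167.
Convexity = Σ t(t+1)·PV / [P·(1+y)²] = 433,279.6546 / (7,029.2167 × 1.164241) = 52.94421.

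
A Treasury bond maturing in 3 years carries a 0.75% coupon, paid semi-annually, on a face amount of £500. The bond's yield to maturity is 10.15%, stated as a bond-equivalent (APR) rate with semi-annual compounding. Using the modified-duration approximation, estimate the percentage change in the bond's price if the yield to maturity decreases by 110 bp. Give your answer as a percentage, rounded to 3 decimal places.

Periodic yield y = 0.05075. Modified duration first:
  t   CF        PV=CF/(1+0.05075)^t    t·PV
  1        1.875         1.7844         1.7844
  2        1.875         1.6983         3.3965
  3        1.875         1.6162         4.8487
  4        1.875         1.5382         6.1527
  5        1.875         1.4639         7.3194
  6      501.875       372.9058     2,237.4350
  Σ                    381.0068     2,260.9367
P = 381.0068; D_Mac = 5.93411 half-year periods = 2.96706 yrs; D_mod = 2.96706/(1+0.05075) = 2.82375 yrs.
ΔP/P ≈ -D_mod · Δy = -2.82375 × (-0.011) = +0.031061 = +3.1061%.

+3.106%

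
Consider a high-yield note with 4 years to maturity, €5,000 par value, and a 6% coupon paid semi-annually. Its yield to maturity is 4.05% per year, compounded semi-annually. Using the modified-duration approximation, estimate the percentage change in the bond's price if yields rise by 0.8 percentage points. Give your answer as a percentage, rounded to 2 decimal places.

-2.85%

Periodic yield y = 0.02025. Modified duration first:
  t   CF        PV=CF/(1+0.02025)^t    t·PV
  1       150.00       147.0228       147.0228
  2       150.00       144.1047       288.2093
  3       150.00       141.2445       423.7334
  4       150.00       138.4410       553.7641
  5       150.00       135.6932       678.4662
  6       150.00       133.0000       798.0000
  7       150.00       130.3602       912.5214
  8     5,150.00     4,386.8663    35,094.9306
  Σ                  5,356.7327    38,896.6480
P = 5,356.7327; D_Mac = 7.26126 half-year periods = 3.63063 yrs; D_mod = 3.63063/(1+0.02025) = 3.55857 yrs.
ΔP/P ≈ -D_mod · Δy = -3.55857 × (+0.008) = -0.028469 = -2.8469%.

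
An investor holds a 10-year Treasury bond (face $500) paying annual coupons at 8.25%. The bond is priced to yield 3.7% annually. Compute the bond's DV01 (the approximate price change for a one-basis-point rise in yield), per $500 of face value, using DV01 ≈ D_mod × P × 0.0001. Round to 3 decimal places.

Periodic yield y = 0.037.
  t   CF        PV=CF/(1+0.037)^t    t·PV
  1        41.25        39.7782        39.7782
  2        41.25        38.3589        76.7179
  3        41.25        36.9903       110.9709
  4        41.25        35.6705       142.6819
  5        41.25        34.3978       171.9888
  6        41.25        33.1705       199.0227
  7        41.25        31.9869       223.9086
  8        41.25        30.8456       246.7652
  9        41.25        29.7451       267.7057
  10      541.25       376.3660     3,763.6597
  Σ                    687.3097     5,243.1995
P = 687.3097; D_Mac = 7.62858 yrs; D_mod = 7.35640 yrs.
DV01 ≈ 7.35640 × 687.3097 × 0.0001 = 0.505612.

$0.506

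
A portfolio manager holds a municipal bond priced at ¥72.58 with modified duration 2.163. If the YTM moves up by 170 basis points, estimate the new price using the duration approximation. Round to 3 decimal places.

¥69.911

Duration approximation: ΔP/P ≈ -D_mod · Δy = -2.163 × (+0.017) = -0.036771.
New price ≈ 72.58 × (1 - 0.036771) = 69.91116082.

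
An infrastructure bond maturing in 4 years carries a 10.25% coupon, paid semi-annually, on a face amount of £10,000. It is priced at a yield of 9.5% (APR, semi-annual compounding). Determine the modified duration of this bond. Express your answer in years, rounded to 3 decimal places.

3.235 years

Periodic yield y = 0.0475. First find Macaulay duration:
  t   CF        PV=CF/(1+0.0475)^t    t·PV
  1       512.50       489.2601       489.2601
  2       512.50       467.0741       934.1482
  3       512.50       445.8942     1,337.6825
  4       512.50       425.6746     1,702.6984
  5       512.50       406.3719     2,031.8597
  6       512.50       387.9446     2,327.6674
  7       512.50       370.3528     2,592.4697
  8    10,512.50     7,252.2665    58,018.1321
  Σ                 10,244.8389    69,433.9182
P = 10,244.8389; Macaulay duration = 69,433.9182 / 10,244.8389 = 6.77745 half-year periods = 3.38873 years.
Modified duration = D_Mac / (1 + y) = 3.38873 / 1.0475 = 3.23506 years.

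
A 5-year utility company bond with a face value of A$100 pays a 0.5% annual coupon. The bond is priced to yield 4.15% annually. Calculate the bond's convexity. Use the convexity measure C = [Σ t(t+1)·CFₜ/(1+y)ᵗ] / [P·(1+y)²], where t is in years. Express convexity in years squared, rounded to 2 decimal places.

With y = 0.0415:
  t   CF        PV=CF/(1+0.0415)^t    t·PV        t(t+1)·PV
  1         0.50         0.4801         0.4801           0.9602
  2         0.50         0.4609         0.9219           2.7657
  3         0.50         0.4426         1.3277           5.3110
  4         0.50         0.4249         1.6998           8.4989
  5       100.50        82.0105       410.0527       2,460.3163
  Σ                     83.8191       414.4822       2,477.8520
P = 83.8191.
Convexity = Σ t(t+1)·PV / [P·(1+y)²] = 2,477.8520 / (83.8191 × 1.084722) = 27.25297.

27.25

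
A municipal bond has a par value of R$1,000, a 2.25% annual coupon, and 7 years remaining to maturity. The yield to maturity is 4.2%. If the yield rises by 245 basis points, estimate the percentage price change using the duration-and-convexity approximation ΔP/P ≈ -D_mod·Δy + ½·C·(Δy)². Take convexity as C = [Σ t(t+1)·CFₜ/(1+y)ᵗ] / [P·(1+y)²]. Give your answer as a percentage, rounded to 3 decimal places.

-13.923%

With y = 0.042:
  t   CF        PV=CF/(1+0.042)^t    t·PV        t(t+1)·PV
  1        22.50        21.5931        21.5931          43.1862
  2        22.50        20.7227        41.4455         124.3364
  3        22.50        19.8875        59.6624         238.6495
  4        22.50        19.0859        76.3434         381.7171
  5        22.50        18.3166        91.5828         549.4968
  6        22.50        17.5783       105.4696         738.2875
  7     1,022.50       766.6361     5,366.4529      42,931.6234
  Σ                    883.8201     5,762.5497      45,007.2969
P = 883.8201; D_Mac = 6.52005 yrs; D_mod = 6.25724 yrs; C = 46.90116.
Duration effect: -6.25724 × (+0.0245) = -0.153302
Convexity effect: 0.5 × 46.90116 × (0.0245)² = +0.0140762
ΔP/P ≈ -0.153302 + 0.0140762 = -0.139226 = -13.9226%.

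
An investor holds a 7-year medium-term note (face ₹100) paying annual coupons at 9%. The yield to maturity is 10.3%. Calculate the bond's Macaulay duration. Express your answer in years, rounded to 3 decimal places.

Periodic yield y = 0.103. Discount each cash flow and weight by its year:
  t   CF        PV=CF/(1+0.103)^t    t·PV
  1         9.00         8.1596         8.1596
  2         9.00         7.3976        14.7952
  3         9.00         6.7068        20.1204
  4         9.00         6.0805        24.3221
  5         9.00         5.5127        27.5635
  6         9.00         4.9979        29.9875
  7       109.00        54.8780       384.1457
  Σ                     93.7331       509.0940
Price P = Σ PV = 93.7331.
Macaulay duration = Σ(t·PV) / P = 509.0940 / 93.7331 = 5.43132 years.

5.431 years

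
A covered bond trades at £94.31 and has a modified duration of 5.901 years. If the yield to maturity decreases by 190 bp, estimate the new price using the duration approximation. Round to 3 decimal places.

Duration approximation: ΔP/P ≈ -D_mod · Δy = -5.901 × (-0.019) = +0.112119.
New price ≈ 94.31 × (1 + 0.112119) = 104.88394289.

£104.884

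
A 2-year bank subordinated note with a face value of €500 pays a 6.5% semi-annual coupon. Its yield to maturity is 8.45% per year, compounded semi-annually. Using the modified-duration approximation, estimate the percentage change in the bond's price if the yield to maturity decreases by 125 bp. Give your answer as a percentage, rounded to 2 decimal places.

+2.29%

Periodic yield y = 0.04225. Modified duration first:
  t   CF        PV=CF/(1+0.04225)^t    t·PV
  1        16.25        15.5913        15.5913
  2        16.25        14.9592        29.9185
  3        16.25        14.3528        43.0585
  4       516.25       437.4944     1,749.9774
  Σ                    482.3977     1,838.5457
P = 482.3977; D_Mac = 3.81127 half-year periods = 1.90563 yrs; D_mod = 1.90563/(1+0.04225) = 1.82838 yrs.
ΔP/P ≈ -D_mod · Δy = -1.82838 × (-0.0125) = +0.022855 = +2.2855%.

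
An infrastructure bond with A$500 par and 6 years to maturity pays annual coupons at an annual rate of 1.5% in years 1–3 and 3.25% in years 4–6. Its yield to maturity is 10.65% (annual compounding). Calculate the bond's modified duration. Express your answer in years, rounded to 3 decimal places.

5.122 years

Periodic yield y = 0.1065. First find Macaulay duration:
  t   CF        PV=CF/(1+0.1065)^t    t·PV
  1         7.50         6.7781         6.7781
  2         7.50         6.1257        12.2515
  3         7.50         5.5361        16.6084
  4        16.25        10.8405        43.3618
  5        16.25         9.7971        48.9854
  6       516.25       281.2882     1,687.7294
  Σ                    320.3658     1,815.7146
P = 320.3658; Macaulay duration = 1,815.7146 / 320.3658 = 5.66763 years.
Modified duration = D_Mac / (1 + y) = 5.66763 / 1.1065 = 5.12212 years.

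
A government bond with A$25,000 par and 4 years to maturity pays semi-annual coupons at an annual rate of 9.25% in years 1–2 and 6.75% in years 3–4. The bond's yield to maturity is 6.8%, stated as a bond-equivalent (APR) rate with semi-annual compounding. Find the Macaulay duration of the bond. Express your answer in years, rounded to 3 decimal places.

Periodic yield y = 0.034. Discount each cash flow and weight by its period:
  t   CF        PV=CF/(1+0.034)^t    t·PV
  1     1,156.25     1,118.2302     1,118.2302
  2     1,156.25     1,081.4605     2,162.9210
  3     1,156.25     1,045.8999     3,137.6998
  4     1,156.25     1,011.5086     4,046.0345
  5       843.75       713.8568     3,569.2839
  6       843.75       690.3837     4,142.3024
  7       843.75       667.6825     4,673.7777
  8    25,843.75    19,778.4030   158,227.2238
  Σ                 26,107.4253   181,077.4734
Price P = Σ PV = 26,107.4253.
Macaulay duration = Σ(t·PV) / P = 181,077.4734 / 26,107.4253 = 6.93586 half-year periods.
In years: 6.93586 / 2 = 3.46793 years.

3.468 years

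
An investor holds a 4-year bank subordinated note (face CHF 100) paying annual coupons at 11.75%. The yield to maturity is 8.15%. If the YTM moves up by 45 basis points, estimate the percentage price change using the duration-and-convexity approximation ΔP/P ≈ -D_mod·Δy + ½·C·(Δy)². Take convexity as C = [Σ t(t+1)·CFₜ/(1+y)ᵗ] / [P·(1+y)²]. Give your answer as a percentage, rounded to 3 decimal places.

With y = 0.0815:
  t   CF        PV=CF/(1+0.0815)^t    t·PV        t(t+1)·PV
  1        11.75        10.8645        10.8645          21.7291
  2        11.75        10.0458        20.0916          60.2748
  3        11.75         9.2888        27.8663         111.4653
  4       111.75        81.6848       326.7393       1,633.6967
  Σ                    111.8840       385.5618       1,827.1659
P = 111.8840; D_Mac = 3.44609 yrs; D_mod = 3.18640 yrs; C = 13.96231.
Duration effect: -3.18640 × (+0.0045) = -0.014339
Convexity effect: 0.5 × 13.96231 × (0.0045)² = +0.0001414
ΔP/P ≈ -0.014339 + 0.0001414 = -0.014197 = -1.4197%.

-1.420%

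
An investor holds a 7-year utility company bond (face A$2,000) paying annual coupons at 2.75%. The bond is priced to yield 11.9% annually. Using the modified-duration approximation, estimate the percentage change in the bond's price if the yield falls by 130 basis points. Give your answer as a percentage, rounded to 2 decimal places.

+7.27%

Periodic yield y = 0.119. Modified duration first:
  t   CF        PV=CF/(1+0.119)^t    t·PV
  1        55.00        49.1510        49.1510
  2        55.00        43.9241        87.8481
  3        55.00        39.2530       117.7589
  4        55.00        35.0786       140.3144
  5        55.00        31.3482       156.7409
  6        55.00        28.0145       168.0867
  7     2,055.00       935.4083     6,547.8581
  Σ                  1,162.1776     7,267.7582
P = 1,162.1776; D_Mac = 6.25357 yrs; D_mod = 6.25357/(1+0.119) = 5.58853 yrs.
ΔP/P ≈ -D_mod · Δy = -5.58853 × (-0.013) = +0.072651 = +7.2651%.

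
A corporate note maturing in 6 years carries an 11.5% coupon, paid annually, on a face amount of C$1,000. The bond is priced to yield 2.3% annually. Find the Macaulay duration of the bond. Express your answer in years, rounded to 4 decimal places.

Periodic yield y = 0.023. Discount each cash flow and weight by its year:
  t   CF        PV=CF/(1+0.023)^t    t·PV
  1       115.00       112.4145       112.4145
  2       115.00       109.8871       219.7741
  3       115.00       107.4165       322.2495
  4       115.00       105.0015       420.0058
  5       115.00       102.6407       513.2036
  6     1,115.00       972.7944     5,836.7664
  Σ                  1,510.1546     7,424.4139
Price P = Σ PV = 1,510.1546.
Macaulay duration = Σ(t·PV) / P = 7,424.4139 / 1,510.1546 = 4.91633 years.

4.9163 years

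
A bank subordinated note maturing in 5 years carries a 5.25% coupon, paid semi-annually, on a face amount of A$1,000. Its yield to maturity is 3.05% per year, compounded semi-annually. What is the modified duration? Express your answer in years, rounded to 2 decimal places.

4.42 years

Periodic yield y = 0.01525. First find Macaulay duration:
  t   CF        PV=CF/(1+0.01525)^t    t·PV
  1        26.25        25.8557        25.8557
  2        26.25        25.4673        50.9346
  3        26.25        25.0848        75.2543
  4        26.25        24.7080        98.8319
  5        26.25        24.3368       121.6842
  6        26.25        23.9713       143.8277
  7        26.25        23.6112       165.2785
  8        26.25        23.2566       186.0524
  9        26.25        22.9072       206.1650
  10    1,026.25       882.1109     8,821.1090
  Σ                  1,101.3098     9,894.9934
P = 1,101.3098; Macaulay duration = 9,894.9934 / 1,101.3098 = 8.98475 half-year periods = 4.49238 years.
Modified duration = D_Mac / (1 + y) = 4.49238 / 1.01525 = 4.42490 years.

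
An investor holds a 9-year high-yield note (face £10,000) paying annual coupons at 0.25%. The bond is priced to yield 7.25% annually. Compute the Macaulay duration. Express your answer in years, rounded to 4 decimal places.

Periodic yield y = 0.0725. Discount each cash flow and weight by its year:
  t   CF        PV=CF/(1+0.0725)^t    t·PV
  1        25.00        23.3100        23.3100
  2        25.00        21.7343        43.4686
  3        25.00        20.2651        60.7952
  4        25.00        18.8952        75.5807
  5        25.00        17.6179        88.0894
  6        25.00        16.4269        98.5615
  7        25.00        15.3165       107.2153
  8        25.00        14.2811       114.2488
  9    10,025.00     5,339.5994    48,056.3944
  Σ                  5,487.4463    48,667.6639
Price P = Σ PV = 5,487.4463.
Macaulay duration = Σ(t·PV) / P = 48,667.6639 / 5,487.4463 = 8.86891 years.

8.8689 years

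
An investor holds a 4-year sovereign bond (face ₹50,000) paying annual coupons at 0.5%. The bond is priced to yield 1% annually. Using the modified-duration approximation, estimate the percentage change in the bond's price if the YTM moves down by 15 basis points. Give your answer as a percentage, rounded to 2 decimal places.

Periodic yield y = 0.01. Modified duration first:
  t   CF        PV=CF/(1+0.01)^t    t·PV
  1       250.00       247.5248       247.5248
  2       250.00       245.0740       490.1480
  3       250.00       242.6475       727.9426
  4    50,250.00    48,289.2623   193,157.0492
  Σ                 49,024.5086   194,622.6646
P = 49,024.5086; D_Mac = 3.96991 yrs; D_mod = 3.96991/(1+0.01) = 3.93060 yrs.
ΔP/P ≈ -D_mod · Δy = -3.93060 × (-0.0015) = +0.005896 = +0.5896%.

+0.59%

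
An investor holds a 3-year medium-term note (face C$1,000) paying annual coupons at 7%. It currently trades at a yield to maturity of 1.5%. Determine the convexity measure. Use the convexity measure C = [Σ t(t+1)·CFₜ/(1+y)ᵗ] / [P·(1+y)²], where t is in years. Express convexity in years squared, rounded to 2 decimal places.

10.73

With y = 0.015:
  t   CF        PV=CF/(1+0.015)^t    t·PV        t(t+1)·PV
  1        70.00        68.9655        68.9655         137.9310
  2        70.00        67.9463       135.8926         407.6779
  3     1,070.00     1,023.2592     3,069.7775      12,279.1102
  Σ                  1,160.1710     3,274.6357      12,824.7192
P = 1,160.1710.
Convexity = Σ t(t+1)·PV / [P·(1+y)²] = 12,824.7192 / (1,160.1710 × 1.030225) = 10.72985.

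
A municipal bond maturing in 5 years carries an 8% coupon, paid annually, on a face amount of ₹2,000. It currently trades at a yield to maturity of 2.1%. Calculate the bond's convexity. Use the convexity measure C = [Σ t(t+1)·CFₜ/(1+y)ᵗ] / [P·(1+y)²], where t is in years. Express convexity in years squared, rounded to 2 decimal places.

24.18

With y = 0.021:
  t   CF        PV=CF/(1+0.021)^t    t·PV        t(t+1)·PV
  1       160.00       156.7091       156.7091         313.4182
  2       160.00       153.4859       306.9718         920.9154
  3       160.00       150.3290       450.9870       1,803.9479
  4       160.00       147.2370       588.9481       2,944.7404
  5     2,160.00     1,946.8166     9,734.0830      58,404.4980
  Σ                  2,554.5776    11,237.6990      64,387.5200
P = 2,554.5776.
Convexity = Σ t(t+1)·PV / [P·(1+y)²] = 64,387.5200 / (2,554.5776 × 1.042441) = 24.17860.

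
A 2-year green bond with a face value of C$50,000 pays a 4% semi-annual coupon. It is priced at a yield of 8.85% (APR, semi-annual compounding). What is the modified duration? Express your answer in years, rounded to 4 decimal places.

1.8567 years

Periodic yield y = 0.04425. First find Macaulay duration:
  t   CF        PV=CF/(1+0.04425)^t    t·PV
  1     1,000.00       957.6251       957.6251
  2     1,000.00       917.0458     1,834.0916
  3     1,000.00       878.1861     2,634.5582
  4    51,000.00    42,889.6241   171,558.4966
  Σ                 45,642.4811   176,984.7715
P = 45,642.4811; Macaulay duration = 176,984.7715 / 45,642.4811 = 3.87763 half-year periods = 1.93882 years.
Modified duration = D_Mac / (1 + y) = 1.93882 / 1.04425 = 1.85666 years.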